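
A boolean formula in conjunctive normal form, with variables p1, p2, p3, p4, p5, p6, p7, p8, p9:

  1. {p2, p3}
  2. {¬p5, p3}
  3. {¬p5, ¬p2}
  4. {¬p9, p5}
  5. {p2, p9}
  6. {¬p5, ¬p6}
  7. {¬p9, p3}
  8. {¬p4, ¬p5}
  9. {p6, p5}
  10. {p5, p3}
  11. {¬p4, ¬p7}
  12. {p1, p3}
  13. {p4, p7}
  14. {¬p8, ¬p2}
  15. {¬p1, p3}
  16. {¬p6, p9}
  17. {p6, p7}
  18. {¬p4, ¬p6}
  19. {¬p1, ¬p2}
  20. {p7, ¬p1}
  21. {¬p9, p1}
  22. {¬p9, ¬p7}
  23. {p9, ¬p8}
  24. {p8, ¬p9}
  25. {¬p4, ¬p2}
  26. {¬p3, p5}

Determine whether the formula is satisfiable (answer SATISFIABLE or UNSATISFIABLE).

UNSATISFIABLE

p5 = True:
  propagation gives p3=True, p2=False, p9=True, p6=False; an empty clause results — contradiction.
p5 = False:
  propagation gives p9=False, p2=True, p6=True; an empty clause results — contradiction.
Every branch closes, so no satisfying assignment exists.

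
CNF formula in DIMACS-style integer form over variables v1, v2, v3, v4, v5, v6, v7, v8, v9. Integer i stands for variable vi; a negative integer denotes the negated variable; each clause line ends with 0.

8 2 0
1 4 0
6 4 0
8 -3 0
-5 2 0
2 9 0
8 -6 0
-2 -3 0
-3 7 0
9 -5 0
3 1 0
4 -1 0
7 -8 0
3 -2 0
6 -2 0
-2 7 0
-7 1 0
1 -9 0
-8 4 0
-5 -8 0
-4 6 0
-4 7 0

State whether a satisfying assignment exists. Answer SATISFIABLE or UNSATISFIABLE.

SATISFIABLE

Pure literal: v5 appears only negated; assign v5 = False.
Set v1 = True and propagate.
  then v4 is forced to True.
  then v6 is forced to True.
  then v8 is forced to True.
  then v7 is forced to True.
For the remaining variables, v2 = False, v3 = False, v9 = True works.
So v1=True, v2=False, v3=False, v4=True, v5=False, v6=True, v7=True, v8=True, v9=True is a satisfying assignment.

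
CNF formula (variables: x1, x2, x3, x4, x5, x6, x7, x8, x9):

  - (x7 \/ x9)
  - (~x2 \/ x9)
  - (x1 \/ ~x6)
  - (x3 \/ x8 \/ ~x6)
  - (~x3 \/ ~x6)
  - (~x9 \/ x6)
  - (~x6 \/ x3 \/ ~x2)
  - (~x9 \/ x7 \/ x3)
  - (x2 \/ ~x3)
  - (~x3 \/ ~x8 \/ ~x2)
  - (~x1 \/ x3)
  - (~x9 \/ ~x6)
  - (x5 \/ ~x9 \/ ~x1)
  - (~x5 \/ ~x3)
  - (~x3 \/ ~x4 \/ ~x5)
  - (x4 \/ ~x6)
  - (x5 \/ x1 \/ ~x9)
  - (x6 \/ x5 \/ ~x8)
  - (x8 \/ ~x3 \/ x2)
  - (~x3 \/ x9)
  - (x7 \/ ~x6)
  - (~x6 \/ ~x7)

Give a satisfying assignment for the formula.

x1=0, x2=0, x3=0, x4=1, x5=1, x6=0, x7=1, x8=0, x9=0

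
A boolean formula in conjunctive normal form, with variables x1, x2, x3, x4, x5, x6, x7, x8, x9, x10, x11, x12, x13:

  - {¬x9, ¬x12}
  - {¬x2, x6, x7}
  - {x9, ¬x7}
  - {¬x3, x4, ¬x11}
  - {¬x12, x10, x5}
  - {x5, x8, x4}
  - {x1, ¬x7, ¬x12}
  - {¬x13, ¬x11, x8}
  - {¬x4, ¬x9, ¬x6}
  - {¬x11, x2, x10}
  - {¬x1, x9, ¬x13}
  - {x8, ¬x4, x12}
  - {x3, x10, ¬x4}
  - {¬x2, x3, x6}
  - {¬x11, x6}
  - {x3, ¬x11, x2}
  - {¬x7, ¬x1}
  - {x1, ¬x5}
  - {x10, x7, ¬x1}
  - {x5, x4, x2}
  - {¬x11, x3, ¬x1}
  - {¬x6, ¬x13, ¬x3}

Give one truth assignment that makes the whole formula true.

x1=F  x2=F  x3=F  x4=T  x5=F  x6=F  x7=F  x8=F  x9=F  x10=T  x11=F  x12=T  x13=T

Check each clause:
  1. {¬x9, ¬x12} — ¬x9 is true.
  2. {¬x2, x6, x7} — ¬x2 is true.
  3. {¬x7, x9} — ¬x7 is true.
  4. {¬x3, ¬x11, x4} — ¬x11 is true.
  5. {x5, ¬x12, x10} — x10 is true.
  6. {x8, x5, x4} — x4 is true.
  7. {x1, ¬x7, ¬x12} — ¬x7 is true.
  8. {¬x13, ¬x11, x8} — ¬x11 is true.
  9. {¬x6, ¬x9, ¬x4} — ¬x6 is true.
  10. {x2, x10, ¬x11} — x10 is true.
  11. {¬x13, ¬x1, x9} — ¬x1 is true.
  12. {x8, ¬x4, x12} — x12 is true.
  13. {x10, x3, ¬x4} — x10 is true.
  14. {¬x2, x3, x6} — ¬x2 is true.
  15. {¬x11, x6} — ¬x11 is true.
  16. {¬x11, x2, x3} — ¬x11 is true.
  17. {¬x7, ¬x1} — ¬x7 is true.
  18. {¬x5, x1} — ¬x5 is true.
  19. {¬x1, x10, x7} — x10 is true.
  20. {x2, x5, x4} — x4 is true.
  21. {x3, ¬x1, ¬x11} — ¬x11 is true.
  22. {¬x6, ¬x3, ¬x13} — ¬x6 is true.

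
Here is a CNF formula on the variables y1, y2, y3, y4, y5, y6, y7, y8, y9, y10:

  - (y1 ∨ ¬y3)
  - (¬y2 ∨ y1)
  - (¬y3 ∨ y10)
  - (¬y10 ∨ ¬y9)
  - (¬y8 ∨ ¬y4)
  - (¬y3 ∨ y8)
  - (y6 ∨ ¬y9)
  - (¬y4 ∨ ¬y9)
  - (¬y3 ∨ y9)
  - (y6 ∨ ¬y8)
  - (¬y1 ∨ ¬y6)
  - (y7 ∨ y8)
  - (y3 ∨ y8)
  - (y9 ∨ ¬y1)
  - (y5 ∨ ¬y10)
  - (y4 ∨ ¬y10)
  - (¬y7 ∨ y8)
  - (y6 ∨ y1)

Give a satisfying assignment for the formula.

y1=F, y2=F, y3=F, y4=F, y5=F, y6=T, y7=F, y8=T, y9=F, y10=F

Check each clause:
  1. (¬y3 ∨ y1) — ¬y3 is true.
  2. (y1 ∨ ¬y2) — ¬y2 is true.
  3. (y10 ∨ ¬y3) — ¬y3 is true.
  4. (¬y9 ∨ ¬y10) — ¬y10 is true.
  5. (¬y4 ∨ ¬y8) — ¬y4 is true.
  6. (¬y3 ∨ y8) — y8 is true.
  7. (y6 ∨ ¬y9) — y6 is true.
  8. (¬y4 ∨ ¬y9) — ¬y4 is true.
  9. (y9 ∨ ¬y3) — ¬y3 is true.
  10. (y6 ∨ ¬y8) — y6 is true.
  11. (¬y6 ∨ ¬y1) — ¬y1 is true.
  12. (y8 ∨ y7) — y8 is true.
  13. (y3 ∨ y8) — y8 is true.
  14. (y9 ∨ ¬y1) — ¬y1 is true.
  15. (y5 ∨ ¬y10) — ¬y10 is true.
  16. (¬y10 ∨ y4) — ¬y10 is true.
  17. (y8 ∨ ¬y7) — y8 is true.
  18. (y6 ∨ y1) — y6 is true.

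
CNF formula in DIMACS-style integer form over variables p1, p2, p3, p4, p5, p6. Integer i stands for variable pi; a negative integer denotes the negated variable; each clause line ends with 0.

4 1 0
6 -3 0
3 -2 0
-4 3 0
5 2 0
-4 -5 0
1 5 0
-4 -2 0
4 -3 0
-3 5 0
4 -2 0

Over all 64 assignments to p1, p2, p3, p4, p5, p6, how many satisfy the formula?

2

The models are:
  p1=T p2=F p3=F p4=F p5=T p6=F
  p1=T p2=F p3=F p4=F p5=T p6=T
That's 2 in total.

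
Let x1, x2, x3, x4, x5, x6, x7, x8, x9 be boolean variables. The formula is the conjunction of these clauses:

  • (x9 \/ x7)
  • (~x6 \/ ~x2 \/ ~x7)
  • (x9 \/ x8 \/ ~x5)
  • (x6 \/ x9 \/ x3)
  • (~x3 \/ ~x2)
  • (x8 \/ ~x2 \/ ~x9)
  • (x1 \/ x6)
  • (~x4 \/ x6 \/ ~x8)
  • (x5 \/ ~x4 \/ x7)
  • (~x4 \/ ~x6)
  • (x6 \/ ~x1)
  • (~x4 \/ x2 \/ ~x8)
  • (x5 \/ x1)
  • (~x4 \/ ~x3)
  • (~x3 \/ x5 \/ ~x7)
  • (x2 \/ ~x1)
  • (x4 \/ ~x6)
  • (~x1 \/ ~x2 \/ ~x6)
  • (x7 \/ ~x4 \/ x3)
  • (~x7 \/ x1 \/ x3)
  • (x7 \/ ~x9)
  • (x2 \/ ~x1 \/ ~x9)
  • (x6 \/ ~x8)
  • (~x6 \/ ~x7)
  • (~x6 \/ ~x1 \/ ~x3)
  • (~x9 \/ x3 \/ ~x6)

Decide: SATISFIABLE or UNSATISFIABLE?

UNSATISFIABLE

x6 = True:
  propagation gives x4=False; an empty clause results — contradiction.
x6 = False:
  propagation gives x1=True; an empty clause results — contradiction.
Every branch closes, so no satisfying assignment exists.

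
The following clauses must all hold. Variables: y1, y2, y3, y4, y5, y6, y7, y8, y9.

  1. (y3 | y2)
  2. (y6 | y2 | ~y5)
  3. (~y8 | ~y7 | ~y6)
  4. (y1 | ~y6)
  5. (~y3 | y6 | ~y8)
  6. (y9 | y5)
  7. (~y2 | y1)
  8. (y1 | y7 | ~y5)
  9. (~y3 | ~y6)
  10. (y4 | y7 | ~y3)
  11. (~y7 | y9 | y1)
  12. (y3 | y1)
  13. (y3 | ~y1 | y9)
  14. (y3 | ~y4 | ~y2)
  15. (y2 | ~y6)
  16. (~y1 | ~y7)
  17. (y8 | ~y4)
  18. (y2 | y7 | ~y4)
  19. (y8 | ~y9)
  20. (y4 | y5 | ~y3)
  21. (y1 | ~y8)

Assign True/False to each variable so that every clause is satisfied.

Try y1 = True.
  then y7 is forced to False.
For the remaining variables, y2 = True, y3 = False, y4 = False, y5 = True, y6 = False, y8 = True, y9 = True works.
Every clause has at least one true literal under this assignment.

y1=T, y2=T, y3=F, y4=F, y5=T, y6=F, y7=F, y8=T, y9=T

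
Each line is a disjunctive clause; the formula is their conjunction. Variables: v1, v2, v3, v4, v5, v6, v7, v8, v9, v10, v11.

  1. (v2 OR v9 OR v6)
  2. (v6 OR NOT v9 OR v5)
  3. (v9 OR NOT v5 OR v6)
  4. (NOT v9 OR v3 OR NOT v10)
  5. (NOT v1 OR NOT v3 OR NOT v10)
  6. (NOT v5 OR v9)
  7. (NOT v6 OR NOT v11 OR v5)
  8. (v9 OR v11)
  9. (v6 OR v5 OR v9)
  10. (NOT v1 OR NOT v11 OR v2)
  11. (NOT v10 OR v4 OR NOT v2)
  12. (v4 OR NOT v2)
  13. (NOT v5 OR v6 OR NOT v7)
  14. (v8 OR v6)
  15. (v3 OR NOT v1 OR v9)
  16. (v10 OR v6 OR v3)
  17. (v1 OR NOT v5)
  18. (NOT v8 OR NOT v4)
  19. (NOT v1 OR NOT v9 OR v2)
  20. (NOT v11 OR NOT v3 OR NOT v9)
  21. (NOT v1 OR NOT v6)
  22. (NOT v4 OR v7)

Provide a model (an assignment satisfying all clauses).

v1 = F, v2 = T, v3 = T, v4 = T, v5 = F, v6 = T, v7 = T, v8 = F, v9 = T, v10 = F, v11 = F

Check each clause:
  1. (v6 OR v2 OR v9) — v9 is true.
  2. (v6 OR NOT v9 OR v5) — v6 is true.
  3. (v9 OR v6 OR NOT v5) — v9 is true.
  4. (v3 OR NOT v9 OR NOT v10) — v3 is true.
  5. (NOT v1 OR NOT v3 OR NOT v10) — NOT v10 is true.
  6. (v9 OR NOT v5) — v9 is true.
  7. (NOT v11 OR v5 OR NOT v6) — NOT v11 is true.
  8. (v11 OR v9) — v9 is true.
  9. (v6 OR v5 OR v9) — v9 is true.
  10. (v2 OR NOT v11 OR NOT v1) — v2 is true.
  11. (v4 OR NOT v2 OR NOT v10) — v4 is true.
  12. (v4 OR NOT v2) — v4 is true.
  13. (NOT v5 OR NOT v7 OR v6) — NOT v5 is true.
  14. (v6 OR v8) — v6 is true.
  15. (v3 OR NOT v1 OR v9) — v9 is true.
  16. (v6 OR v3 OR v10) — v3 is true.
  17. (v1 OR NOT v5) — NOT v5 is true.
  18. (NOT v8 OR NOT v4) — NOT v8 is true.
  19. (v2 OR NOT v9 OR NOT v1) — v2 is true.
  20. (NOT v11 OR NOT v9 OR NOT v3) — NOT v11 is true.
  21. (NOT v1 OR NOT v6) — NOT v1 is true.
  22. (NOT v4 OR v7) — v7 is true.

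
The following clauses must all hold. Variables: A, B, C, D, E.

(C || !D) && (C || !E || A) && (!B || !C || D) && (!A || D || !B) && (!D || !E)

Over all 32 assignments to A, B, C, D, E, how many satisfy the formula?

Split on D, then C.
  D=T, C=T: remaining (A,B,E) ∈ {(F,F,F); (F,T,F); (T,F,F); (T,T,F)} — 4.
  D=T, C=F: a clause becomes empty — 0.
  D=F, C=T: remaining (A,B,E) ∈ {(F,F,F); (F,F,T); (T,F,F); (T,F,T)} — 4.
  D=F, C=F: remaining (A,B,E) ∈ {(F,F,F); (F,T,F); (T,F,F); (T,F,T)} — 4.
Total: 4 + 0 + 4 + 4 = 12.

12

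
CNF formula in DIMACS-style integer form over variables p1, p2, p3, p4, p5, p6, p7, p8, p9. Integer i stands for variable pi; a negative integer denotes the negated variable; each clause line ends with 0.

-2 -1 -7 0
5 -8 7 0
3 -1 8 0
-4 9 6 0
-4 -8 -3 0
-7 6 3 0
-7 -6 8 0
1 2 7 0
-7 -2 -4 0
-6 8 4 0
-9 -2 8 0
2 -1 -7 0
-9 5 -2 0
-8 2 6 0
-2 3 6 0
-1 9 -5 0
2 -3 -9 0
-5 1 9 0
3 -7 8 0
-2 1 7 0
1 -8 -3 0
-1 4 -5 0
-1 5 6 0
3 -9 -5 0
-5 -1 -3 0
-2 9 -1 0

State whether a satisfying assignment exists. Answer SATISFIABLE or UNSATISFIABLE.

Set p1 = False and propagate.
Try p2 = False.
  then p7 is forced to True.
Try p3 = False.
  then p6 is forced to True.
  then p8 is forced to True.
For the remaining variables, p4 = True, p5 = False, p9 = False works.
So p1=F, p2=F, p3=F, p4=T, p5=F, p6=T, p7=T, p8=T, p9=F is a satisfying assignment.

SATISFIABLE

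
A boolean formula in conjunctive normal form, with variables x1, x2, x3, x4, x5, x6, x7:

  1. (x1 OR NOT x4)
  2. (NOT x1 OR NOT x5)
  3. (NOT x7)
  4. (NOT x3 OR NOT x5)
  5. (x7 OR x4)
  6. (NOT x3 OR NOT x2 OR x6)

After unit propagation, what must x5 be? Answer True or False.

Unit clause (NOT x7) sets x7 = False.
(x4 OR x7): since x7 = False, the clause reduces to (x4). x4 = True.
(x1 OR NOT x4) with x4 = True leaves only x1, so x1 = True.
In (NOT x1 OR NOT x5), NOT x1 is now false; NOT x5 must hold, so x5 = False.

False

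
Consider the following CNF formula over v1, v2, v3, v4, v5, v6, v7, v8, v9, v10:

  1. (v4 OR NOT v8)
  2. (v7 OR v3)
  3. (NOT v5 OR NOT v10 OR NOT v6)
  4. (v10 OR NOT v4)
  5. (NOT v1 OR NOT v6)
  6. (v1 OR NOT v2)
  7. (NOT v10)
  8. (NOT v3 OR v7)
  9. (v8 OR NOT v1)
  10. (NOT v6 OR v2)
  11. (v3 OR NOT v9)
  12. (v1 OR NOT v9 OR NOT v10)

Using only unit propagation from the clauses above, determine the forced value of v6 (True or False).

False

Unit clause (NOT v10) sets v10 = False.
In (NOT v4 OR v10), v10 is now false; NOT v4 must hold, so v4 = False.
(v4 OR NOT v8) with v4 = False leaves only NOT v8, so v8 = False.
In (v8 OR NOT v1), v8 is now false; NOT v1 must hold, so v1 = False.
From (v1 OR NOT v2) and v1 = False: v2 = False.
From (NOT v6 OR v2) and v2 = False: v6 = False.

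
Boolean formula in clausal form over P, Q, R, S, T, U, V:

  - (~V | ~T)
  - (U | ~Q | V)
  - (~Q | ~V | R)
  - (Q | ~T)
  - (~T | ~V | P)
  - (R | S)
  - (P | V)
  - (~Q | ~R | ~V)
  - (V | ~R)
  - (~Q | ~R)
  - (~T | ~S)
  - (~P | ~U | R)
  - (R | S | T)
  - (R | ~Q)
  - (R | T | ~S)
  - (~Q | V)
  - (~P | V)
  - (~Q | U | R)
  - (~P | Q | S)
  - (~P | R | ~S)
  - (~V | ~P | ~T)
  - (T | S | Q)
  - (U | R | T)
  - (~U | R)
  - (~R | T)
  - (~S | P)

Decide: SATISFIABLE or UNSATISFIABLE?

UNSATISFIABLE

R = True:
  propagation gives V=True, T=False; an empty clause results — contradiction.
R = False:
  propagation gives S=True, T=False; an empty clause results — contradiction.
Every branch closes, so no satisfying assignment exists.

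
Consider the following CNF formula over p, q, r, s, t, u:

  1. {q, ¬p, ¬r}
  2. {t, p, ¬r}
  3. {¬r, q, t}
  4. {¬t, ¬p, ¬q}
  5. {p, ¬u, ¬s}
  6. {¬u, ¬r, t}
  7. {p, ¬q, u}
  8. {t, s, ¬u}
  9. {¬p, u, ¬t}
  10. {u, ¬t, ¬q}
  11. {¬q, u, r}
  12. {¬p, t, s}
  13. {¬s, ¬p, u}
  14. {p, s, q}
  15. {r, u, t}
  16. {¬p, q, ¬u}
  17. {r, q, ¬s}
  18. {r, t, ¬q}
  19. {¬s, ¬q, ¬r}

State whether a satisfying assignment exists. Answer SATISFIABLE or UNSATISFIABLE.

SATISFIABLE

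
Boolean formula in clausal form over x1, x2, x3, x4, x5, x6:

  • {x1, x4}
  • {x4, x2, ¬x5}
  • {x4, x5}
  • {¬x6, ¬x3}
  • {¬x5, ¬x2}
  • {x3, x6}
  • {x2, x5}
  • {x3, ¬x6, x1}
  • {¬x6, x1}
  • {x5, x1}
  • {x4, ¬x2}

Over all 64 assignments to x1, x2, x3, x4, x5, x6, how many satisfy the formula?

The models are:
  x1=0 x2=0 x3=1 x4=1 x5=1 x6=0
  x1=1 x2=0 x3=0 x4=1 x5=1 x6=1
  x1=1 x2=0 x3=1 x4=1 x5=1 x6=0
  x1=1 x2=1 x3=0 x4=1 x5=0 x6=1
  x1=1 x2=1 x3=1 x4=1 x5=0 x6=0
Count: 5.

5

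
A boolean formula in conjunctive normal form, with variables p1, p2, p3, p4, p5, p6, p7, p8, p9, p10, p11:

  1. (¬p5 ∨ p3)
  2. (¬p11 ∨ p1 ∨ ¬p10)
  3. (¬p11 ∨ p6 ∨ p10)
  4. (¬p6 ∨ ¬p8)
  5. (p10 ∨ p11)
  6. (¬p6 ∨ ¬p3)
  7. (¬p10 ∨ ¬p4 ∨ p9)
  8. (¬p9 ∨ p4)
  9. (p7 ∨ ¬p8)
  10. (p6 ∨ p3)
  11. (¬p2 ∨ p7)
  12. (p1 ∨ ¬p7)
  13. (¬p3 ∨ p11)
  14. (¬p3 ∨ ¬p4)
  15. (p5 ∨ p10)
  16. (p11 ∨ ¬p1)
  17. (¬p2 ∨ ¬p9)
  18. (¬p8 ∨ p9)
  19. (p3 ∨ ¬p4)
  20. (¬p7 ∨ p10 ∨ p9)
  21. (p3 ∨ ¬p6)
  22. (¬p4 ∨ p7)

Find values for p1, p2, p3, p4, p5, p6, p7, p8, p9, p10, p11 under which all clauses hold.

p1=T  p2=F  p3=T  p4=F  p5=T  p6=F  p7=F  p8=F  p9=F  p10=T  p11=T

Pure literal: p2 appears only negated; assign p2 = False.
p8 occurs only negated in the remaining clauses — set p8 = False.
Set p1 = True and propagate.
  then p11 is forced to True.
Set p3 = True and propagate.
  then p6 is forced to False.
  then p10 is forced to True.
  then p4 is forced to False.
  then p9 is forced to False.
p5, p7 are now unconstrained; take p5 = True, p7 = False.
Check each clause:
  1. (¬p5 ∨ p3) — p3 is true.
  2. (¬p10 ∨ ¬p11 ∨ p1) — p1 is true.
  3. (¬p11 ∨ p10 ∨ p6) — p10 is true.
  4. (¬p8 ∨ ¬p6) — ¬p8 is true.
  5. (p10 ∨ p11) — p10 is true.
  6. (¬p3 ∨ ¬p6) — ¬p6 is true.
  7. (p9 ∨ ¬p4 ∨ ¬p10) — ¬p4 is true.
  8. (¬p9 ∨ p4) — ¬p9 is true.
  9. (¬p8 ∨ p7) — ¬p8 is true.
  10. (p3 ∨ p6) — p3 is true.
  11. (¬p2 ∨ p7) — ¬p2 is true.
  12. (p1 ∨ ¬p7) — p1 is true.
  13. (p11 ∨ ¬p3) — p11 is true.
  14. (¬p4 ∨ ¬p3) — ¬p4 is true.
  15. (p5 ∨ p10) — p10 is true.
  16. (p11 ∨ ¬p1) — p11 is true.
  17. (¬p9 ∨ ¬p2) — ¬p2 is true.
  18. (¬p8 ∨ p9) — ¬p8 is true.
  19. (¬p4 ∨ p3) — p3 is true.
  20. (p9 ∨ p10 ∨ ¬p7) — p10 is true.
  21. (p3 ∨ ¬p6) — ¬p6 is true.
  22. (p7 ∨ ¬p4) — ¬p4 is true.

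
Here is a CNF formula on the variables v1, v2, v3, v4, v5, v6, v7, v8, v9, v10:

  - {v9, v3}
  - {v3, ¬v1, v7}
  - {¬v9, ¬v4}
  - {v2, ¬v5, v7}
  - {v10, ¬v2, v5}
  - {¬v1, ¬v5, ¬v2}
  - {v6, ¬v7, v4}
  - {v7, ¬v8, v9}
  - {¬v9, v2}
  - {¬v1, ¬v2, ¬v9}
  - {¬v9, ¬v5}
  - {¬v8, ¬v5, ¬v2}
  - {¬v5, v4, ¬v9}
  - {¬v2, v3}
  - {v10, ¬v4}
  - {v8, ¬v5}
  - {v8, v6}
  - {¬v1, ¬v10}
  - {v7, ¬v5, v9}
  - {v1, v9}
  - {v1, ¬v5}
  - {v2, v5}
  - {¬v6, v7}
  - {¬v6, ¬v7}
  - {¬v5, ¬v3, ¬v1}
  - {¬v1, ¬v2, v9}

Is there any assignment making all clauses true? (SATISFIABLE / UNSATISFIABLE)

SATISFIABLE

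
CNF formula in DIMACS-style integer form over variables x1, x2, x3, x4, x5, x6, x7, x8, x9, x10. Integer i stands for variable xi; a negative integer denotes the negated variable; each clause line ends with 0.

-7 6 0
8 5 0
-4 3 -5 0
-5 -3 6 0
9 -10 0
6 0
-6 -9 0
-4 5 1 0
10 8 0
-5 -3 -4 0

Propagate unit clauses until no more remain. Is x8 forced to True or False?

Unit clause (x6) sets x6 = True.
In (~x9 \/ ~x6), ~x6 is now false; ~x9 must hold, so x9 = False.
From (x9 \/ ~x10) and x9 = False: x10 = False.
In (x8 \/ x10), x10 is now false; x8 must hold, so x8 = True.

True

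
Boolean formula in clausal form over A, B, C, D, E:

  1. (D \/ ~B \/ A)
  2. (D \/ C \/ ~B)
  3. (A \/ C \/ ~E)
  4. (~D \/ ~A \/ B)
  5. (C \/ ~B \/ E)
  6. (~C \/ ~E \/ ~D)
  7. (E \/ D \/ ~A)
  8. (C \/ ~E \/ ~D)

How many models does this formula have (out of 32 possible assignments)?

Split on D, then C.
  D=1, C=1: remaining (A,B,E) ∈ {(0,0,0); (0,1,0); (1,1,0)} — 3.
  D=1, C=0: remaining (A,B,E) ∈ {(0,0,0)} — 1.
  D=0, C=1: remaining (A,B,E) ∈ {(0,0,0); (0,0,1); (1,0,1); (1,1,1)} — 4.
  D=0, C=0: remaining (A,B,E) ∈ {(0,0,0); (1,0,1)} — 2.
Total: 3 + 1 + 4 + 2 = 10.

10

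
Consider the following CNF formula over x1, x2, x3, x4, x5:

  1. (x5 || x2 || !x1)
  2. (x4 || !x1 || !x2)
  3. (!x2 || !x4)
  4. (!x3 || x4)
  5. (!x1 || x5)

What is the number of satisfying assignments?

11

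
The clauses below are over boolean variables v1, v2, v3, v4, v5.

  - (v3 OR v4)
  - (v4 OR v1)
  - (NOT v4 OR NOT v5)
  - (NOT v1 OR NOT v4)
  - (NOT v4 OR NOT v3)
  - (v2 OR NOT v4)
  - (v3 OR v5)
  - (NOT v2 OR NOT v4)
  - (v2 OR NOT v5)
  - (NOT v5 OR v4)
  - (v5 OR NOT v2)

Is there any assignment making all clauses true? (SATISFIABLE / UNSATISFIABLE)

SATISFIABLE

Set v1 = True and propagate.
  then v4 is forced to False.
  then v3 is forced to True.
  then v5 is forced to False.
  then v2 is forced to False.
Every clause has at least one true literal under this assignment.
So v1=True  v2=False  v3=True  v4=False  v5=False is a satisfying assignment.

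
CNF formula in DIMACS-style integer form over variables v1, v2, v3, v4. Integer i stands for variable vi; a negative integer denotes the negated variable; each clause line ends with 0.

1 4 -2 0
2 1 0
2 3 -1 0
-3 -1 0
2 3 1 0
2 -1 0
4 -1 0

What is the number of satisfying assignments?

3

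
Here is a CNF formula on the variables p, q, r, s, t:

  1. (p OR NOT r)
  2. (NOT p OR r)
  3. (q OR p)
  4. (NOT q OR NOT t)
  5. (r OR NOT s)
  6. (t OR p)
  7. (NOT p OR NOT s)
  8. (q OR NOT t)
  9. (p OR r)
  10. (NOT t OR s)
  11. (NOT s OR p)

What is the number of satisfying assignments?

2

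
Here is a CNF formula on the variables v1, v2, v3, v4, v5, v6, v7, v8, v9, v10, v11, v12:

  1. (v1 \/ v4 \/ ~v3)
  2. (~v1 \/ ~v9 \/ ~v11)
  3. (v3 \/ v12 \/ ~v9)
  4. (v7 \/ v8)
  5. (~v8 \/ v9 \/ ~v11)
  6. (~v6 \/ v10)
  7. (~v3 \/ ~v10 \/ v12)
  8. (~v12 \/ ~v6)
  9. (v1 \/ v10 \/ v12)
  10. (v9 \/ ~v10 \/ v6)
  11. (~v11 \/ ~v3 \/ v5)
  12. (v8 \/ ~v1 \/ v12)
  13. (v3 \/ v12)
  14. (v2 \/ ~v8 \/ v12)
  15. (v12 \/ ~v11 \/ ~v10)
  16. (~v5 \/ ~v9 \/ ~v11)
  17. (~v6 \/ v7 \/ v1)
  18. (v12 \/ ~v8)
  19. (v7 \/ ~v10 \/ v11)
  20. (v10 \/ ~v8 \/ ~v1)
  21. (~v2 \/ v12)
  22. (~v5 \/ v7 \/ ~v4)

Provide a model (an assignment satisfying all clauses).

Pure literal: v7 appears only positively; assign v7 = True.
Try v1 = True.
For the remaining variables, v2 = False, v3 = True, v4 = True, v5 = True, v6 = False, v8 = False, v9 = False, v10 = False, v11 = False, v12 = True works.
Check each clause:
  1. (v1 \/ ~v3 \/ v4) — v1 is true.
  2. (~v11 \/ ~v9 \/ ~v1) — ~v11 is true.
  3. (v3 \/ ~v9 \/ v12) — v3 is true.
  4. (v8 \/ v7) — v7 is true.
  5. (~v8 \/ v9 \/ ~v11) — ~v8 is true.
  6. (~v6 \/ v10) — ~v6 is true.
  7. (v12 \/ ~v10 \/ ~v3) — v12 is true.
  8. (~v6 \/ ~v12) — ~v6 is true.
  9. (v10 \/ v12 \/ v1) — v1 is true.
  10. (~v10 \/ v9 \/ v6) — ~v10 is true.
  11. (~v11 \/ v5 \/ ~v3) — ~v11 is true.
  12. (v8 \/ v12 \/ ~v1) — v12 is true.
  13. (v3 \/ v12) — v3 is true.
  14. (v12 \/ ~v8 \/ v2) — ~v8 is true.
  15. (v12 \/ ~v10 \/ ~v11) — v12 is true.
  16. (~v9 \/ ~v11 \/ ~v5) — ~v11 is true.
  17. (~v6 \/ v7 \/ v1) — v1 is true.
  18. (v12 \/ ~v8) — ~v8 is true.
  19. (v7 \/ ~v10 \/ v11) — ~v10 is true.
  20. (v10 \/ ~v8 \/ ~v1) — ~v8 is true.
  21. (v12 \/ ~v2) — v12 is true.
  22. (~v5 \/ ~v4 \/ v7) — v7 is true.

v1 = 1, v2 = 0, v3 = 1, v4 = 1, v5 = 1, v6 = 0, v7 = 1, v8 = 0, v9 = 0, v10 = 0, v11 = 0, v12 = 1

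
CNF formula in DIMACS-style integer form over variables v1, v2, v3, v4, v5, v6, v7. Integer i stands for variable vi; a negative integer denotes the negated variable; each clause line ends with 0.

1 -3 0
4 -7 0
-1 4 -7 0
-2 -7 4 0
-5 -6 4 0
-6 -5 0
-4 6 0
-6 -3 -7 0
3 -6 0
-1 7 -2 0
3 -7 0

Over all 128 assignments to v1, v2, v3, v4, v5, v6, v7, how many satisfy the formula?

Split on v7, then v4.
  v7=T, v4=T: a clause becomes empty — 0.
  v7=T, v4=F: a clause becomes empty — 0.
  v7=F, v4=T: remaining (v1,v2,v3,v5,v6) ∈ {(T,F,T,F,T)} — 1.
  v7=F, v4=F: 9 of the 32 assignments to (v1,v2,v3,v5,v6) work.
Total: 0 + 0 + 1 + 9 = 10.

10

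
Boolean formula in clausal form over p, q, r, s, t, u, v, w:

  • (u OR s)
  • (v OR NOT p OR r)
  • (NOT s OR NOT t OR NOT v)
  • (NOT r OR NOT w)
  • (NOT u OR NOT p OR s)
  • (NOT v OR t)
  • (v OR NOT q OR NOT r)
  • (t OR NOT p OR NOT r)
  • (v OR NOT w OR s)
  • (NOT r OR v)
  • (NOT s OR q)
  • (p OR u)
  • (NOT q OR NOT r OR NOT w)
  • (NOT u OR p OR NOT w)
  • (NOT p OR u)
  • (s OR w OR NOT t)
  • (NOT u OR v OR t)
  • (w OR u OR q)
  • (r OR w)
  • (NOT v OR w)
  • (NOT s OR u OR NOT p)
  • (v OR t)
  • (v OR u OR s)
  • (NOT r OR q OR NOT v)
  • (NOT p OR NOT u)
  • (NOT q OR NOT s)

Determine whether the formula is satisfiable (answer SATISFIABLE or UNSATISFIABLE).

UNSATISFIABLE

v = True:
  propagation gives t=True, s=False, u=True, p=False; an empty clause results — contradiction.
v = False:
  propagation gives r=False, p=False, u=True, w=False; an empty clause results — contradiction.
Every branch closes, so no satisfying assignment exists.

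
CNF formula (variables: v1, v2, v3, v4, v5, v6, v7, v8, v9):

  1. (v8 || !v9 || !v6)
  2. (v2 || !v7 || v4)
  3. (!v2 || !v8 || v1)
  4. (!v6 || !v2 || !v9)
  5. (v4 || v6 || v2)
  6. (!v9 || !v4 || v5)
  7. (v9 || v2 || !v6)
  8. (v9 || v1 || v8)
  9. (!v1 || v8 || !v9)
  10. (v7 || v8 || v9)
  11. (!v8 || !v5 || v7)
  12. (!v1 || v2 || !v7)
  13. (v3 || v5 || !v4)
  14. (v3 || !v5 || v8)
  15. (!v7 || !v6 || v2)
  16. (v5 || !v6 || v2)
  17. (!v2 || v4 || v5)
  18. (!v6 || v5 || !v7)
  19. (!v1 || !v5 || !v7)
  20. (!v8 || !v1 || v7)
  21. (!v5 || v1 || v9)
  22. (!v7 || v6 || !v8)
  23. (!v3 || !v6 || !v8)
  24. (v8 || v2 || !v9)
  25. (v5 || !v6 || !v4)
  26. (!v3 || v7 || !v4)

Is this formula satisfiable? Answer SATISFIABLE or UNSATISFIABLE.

SATISFIABLE

Set v1 = False and propagate.
For the remaining variables, v2 = True, v3 = True, v4 = False, v5 = True, v6 = False, v7 = True, v8 = False, v9 = True works.
So v1 = F, v2 = T, v3 = T, v4 = F, v5 = T, v6 = F, v7 = T, v8 = F, v9 = T is a satisfying assignment.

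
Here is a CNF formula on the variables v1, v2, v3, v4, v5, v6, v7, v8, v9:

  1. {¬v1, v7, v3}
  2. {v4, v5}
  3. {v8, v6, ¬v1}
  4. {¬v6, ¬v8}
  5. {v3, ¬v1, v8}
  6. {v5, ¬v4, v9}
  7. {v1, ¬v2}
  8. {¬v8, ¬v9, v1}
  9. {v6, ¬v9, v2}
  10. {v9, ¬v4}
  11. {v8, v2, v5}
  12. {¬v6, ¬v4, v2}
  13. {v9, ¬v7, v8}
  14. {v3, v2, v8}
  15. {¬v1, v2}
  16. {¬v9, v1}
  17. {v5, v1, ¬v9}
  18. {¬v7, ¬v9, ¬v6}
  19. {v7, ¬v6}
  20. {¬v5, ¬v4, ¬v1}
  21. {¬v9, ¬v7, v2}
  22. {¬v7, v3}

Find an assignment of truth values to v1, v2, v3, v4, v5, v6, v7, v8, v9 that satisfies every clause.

v1=1, v2=1, v3=1, v4=1, v5=0, v6=0, v7=0, v8=1, v9=1

v3 occurs only positively in the remaining clauses — set v3 = True.
Set v1 = True and propagate.
  then v2 is forced to True.
Try v4 = True.
  then v9 is forced to True.
  then v5 is forced to False.
Set v6 = False and propagate.
  then v8 is forced to True.
v7 is now unconstrained; take v7 = False.
Every clause has at least one true literal under this assignment.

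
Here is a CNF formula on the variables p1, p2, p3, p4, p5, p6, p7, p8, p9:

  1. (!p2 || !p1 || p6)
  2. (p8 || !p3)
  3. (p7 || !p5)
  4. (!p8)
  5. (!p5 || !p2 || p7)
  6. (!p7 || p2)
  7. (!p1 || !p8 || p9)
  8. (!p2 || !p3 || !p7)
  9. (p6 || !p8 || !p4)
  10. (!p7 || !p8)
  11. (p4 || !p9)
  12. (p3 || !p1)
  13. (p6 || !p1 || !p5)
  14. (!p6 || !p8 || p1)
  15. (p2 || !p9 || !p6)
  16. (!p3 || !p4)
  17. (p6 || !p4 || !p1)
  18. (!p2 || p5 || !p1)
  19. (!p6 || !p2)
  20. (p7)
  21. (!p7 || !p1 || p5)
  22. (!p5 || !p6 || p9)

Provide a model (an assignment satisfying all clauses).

Unit propagation: (!p8) forces p8 = False.
The clause (!p3) is unit: p3 must be False.
The clause (!p1) is unit: p1 must be False.
Unit propagation: (p7) forces p7 = True.
The clause (p2) is unit: p2 must be True.
The clause (!p6) is unit: p6 must be False.
p4 occurs only positively in the remaining clauses — set p4 = True.
Pure literal: p9 appears only negated; assign p9 = False.
p5 is now unconstrained; take p5 = True.
Every clause has at least one true literal under this assignment.

p1 = F  p2 = T  p3 = F  p4 = T  p5 = T  p6 = F  p7 = T  p8 = F  p9 = F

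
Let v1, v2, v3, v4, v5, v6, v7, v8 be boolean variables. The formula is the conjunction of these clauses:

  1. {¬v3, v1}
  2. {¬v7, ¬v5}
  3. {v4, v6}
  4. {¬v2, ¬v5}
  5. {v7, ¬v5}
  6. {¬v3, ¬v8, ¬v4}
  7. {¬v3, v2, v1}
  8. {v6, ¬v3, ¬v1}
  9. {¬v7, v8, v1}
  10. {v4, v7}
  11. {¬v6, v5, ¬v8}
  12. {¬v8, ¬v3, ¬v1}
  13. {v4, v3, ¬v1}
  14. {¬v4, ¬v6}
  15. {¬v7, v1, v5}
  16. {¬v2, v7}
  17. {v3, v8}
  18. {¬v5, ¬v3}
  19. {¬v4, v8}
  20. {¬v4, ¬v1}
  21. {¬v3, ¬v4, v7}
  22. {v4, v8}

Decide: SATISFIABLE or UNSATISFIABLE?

Branch on v1: take v1 = False.
  then v3 is forced to False.
  then v8 is forced to True.
Branch on v2: take v2 = False.
For the remaining variables, v4 = True, v5 = False, v6 = False, v7 = False works.
Every clause has at least one true literal under this assignment.
So v1 = 0, v2 = 0, v3 = 0, v4 = 1, v5 = 0, v6 = 0, v7 = 0, v8 = 1 is a satisfying assignment.

SATISFIABLE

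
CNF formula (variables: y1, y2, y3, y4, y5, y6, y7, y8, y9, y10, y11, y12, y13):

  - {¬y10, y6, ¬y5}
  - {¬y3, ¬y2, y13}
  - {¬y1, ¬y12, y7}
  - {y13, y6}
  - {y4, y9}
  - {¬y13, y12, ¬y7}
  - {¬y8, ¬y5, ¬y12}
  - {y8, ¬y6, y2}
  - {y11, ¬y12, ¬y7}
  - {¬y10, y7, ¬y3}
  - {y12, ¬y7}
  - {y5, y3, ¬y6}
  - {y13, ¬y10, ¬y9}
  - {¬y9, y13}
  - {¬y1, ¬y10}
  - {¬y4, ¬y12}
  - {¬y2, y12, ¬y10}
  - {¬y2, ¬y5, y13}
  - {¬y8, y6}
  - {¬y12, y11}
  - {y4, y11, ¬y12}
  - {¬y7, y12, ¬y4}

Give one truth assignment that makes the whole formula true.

y1=T  y2=T  y3=T  y4=T  y5=T  y6=F  y7=F  y8=F  y9=F  y10=F  y11=T  y12=F  y13=T

y10 occurs only negated in the remaining clauses — set y10 = False.
y11 occurs only positively in the remaining clauses — set y11 = True.
Set y1 = True and propagate.
Set y2 = True and propagate.
Branch on y3: take y3 = True.
  then y13 is forced to True.
For the remaining variables, y4 = True, y5 = True, y6 = False, y7 = False, y8 = False, y9 = False, y12 = False works.
Every clause has at least one true literal under this assignment.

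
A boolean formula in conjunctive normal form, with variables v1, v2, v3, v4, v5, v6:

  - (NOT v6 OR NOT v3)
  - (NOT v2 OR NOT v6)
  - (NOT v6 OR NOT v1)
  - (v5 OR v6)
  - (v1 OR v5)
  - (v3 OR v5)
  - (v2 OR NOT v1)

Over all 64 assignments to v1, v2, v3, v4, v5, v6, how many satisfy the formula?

14

Case analysis on v6 and v1:
  v6=1, v1=1: a clause becomes empty — 0.
  v6=1, v1=0: remaining (v2,v3,v4,v5) ∈ {(0,0,0,1); (0,0,1,1)} — 2.
  v6=0, v1=1: remaining (v2,v3,v4,v5) ∈ {(1,0,0,1); (1,0,1,1); (1,1,0,1); (1,1,1,1)} — 4.
  v6=0, v1=0: forces v5=1; v2, v3, v4 free → 2^3 = 8.
Total: 0 + 2 + 4 + 8 = 14.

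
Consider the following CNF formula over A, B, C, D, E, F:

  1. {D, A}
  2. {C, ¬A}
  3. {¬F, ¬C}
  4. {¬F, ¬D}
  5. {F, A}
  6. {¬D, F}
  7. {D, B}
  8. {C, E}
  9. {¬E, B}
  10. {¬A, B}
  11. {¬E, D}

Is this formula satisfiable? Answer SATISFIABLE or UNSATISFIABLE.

SATISFIABLE

B occurs only positively in the remaining clauses — set B = True.
Branch on A: take A = True.
  then C is forced to True.
  then F is forced to False.
  then D is forced to False.
  then E is forced to False.
Every clause has at least one true literal under this assignment.
So A=1  B=1  C=1  D=0  E=0  F=0 is a satisfying assignment.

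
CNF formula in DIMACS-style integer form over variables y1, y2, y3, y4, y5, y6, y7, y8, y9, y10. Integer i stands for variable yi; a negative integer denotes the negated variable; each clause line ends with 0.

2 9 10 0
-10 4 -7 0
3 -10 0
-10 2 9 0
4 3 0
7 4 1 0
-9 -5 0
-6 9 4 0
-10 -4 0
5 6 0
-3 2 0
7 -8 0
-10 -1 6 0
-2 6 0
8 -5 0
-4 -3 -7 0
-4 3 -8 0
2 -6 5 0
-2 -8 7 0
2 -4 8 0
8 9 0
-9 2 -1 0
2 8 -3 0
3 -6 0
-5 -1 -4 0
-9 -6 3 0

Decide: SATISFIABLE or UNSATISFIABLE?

Try y1 = True.
Set y2 = True and propagate.
  then y6 is forced to True.
  then y3 is forced to True.
Branch on y4: take y4 = False.
  then y9 is forced to True.
  then y5 is forced to False.
The remaining clauses are satisfied by y7 = True, y8 = False, y10 = False.
So y1 = 1  y2 = 1  y3 = 1  y4 = 0  y5 = 0  y6 = 1  y7 = 1  y8 = 0  y9 = 1  y10 = 0 is a satisfying assignment.

SATISFIABLE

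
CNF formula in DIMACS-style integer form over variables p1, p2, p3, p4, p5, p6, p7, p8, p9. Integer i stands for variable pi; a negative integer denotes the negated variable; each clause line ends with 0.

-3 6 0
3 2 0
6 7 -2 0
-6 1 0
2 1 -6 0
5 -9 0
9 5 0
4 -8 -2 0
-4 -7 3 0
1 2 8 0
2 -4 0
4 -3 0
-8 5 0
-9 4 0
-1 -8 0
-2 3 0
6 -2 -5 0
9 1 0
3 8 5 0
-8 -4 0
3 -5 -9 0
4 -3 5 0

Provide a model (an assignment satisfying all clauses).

p1 = True, p2 = True, p3 = True, p4 = True, p5 = True, p6 = True, p7 = False, p8 = False, p9 = True

Check each clause:
  1. (p6 \/ ~p3) — p6 is true.
  2. (p2 \/ p3) — p2 is true.
  3. (p6 \/ p7 \/ ~p2) — p6 is true.
  4. (~p6 \/ p1) — p1 is true.
  5. (p1 \/ ~p6 \/ p2) — p1 is true.
  6. (~p9 \/ p5) — p5 is true.
  7. (p5 \/ p9) — p9 is true.
  8. (~p2 \/ ~p8 \/ p4) — ~p8 is true.
  9. (~p4 \/ p3 \/ ~p7) — ~p7 is true.
  10. (p2 \/ p1 \/ p8) — p1 is true.
  11. (p2 \/ ~p4) — p2 is true.
  12. (~p3 \/ p4) — p4 is true.
  13. (p5 \/ ~p8) — ~p8 is true.
  14. (~p9 \/ p4) — p4 is true.
  15. (~p8 \/ ~p1) — ~p8 is true.
  16. (p3 \/ ~p2) — p3 is true.
  17. (p6 \/ ~p2 \/ ~p5) — p6 is true.
  18. (p1 \/ p9) — p1 is true.
  19. (p5 \/ p8 \/ p3) — p3 is true.
  20. (~p4 \/ ~p8) — ~p8 is true.
  21. (p3 \/ ~p5 \/ ~p9) — p3 is true.
  22. (~p3 \/ p5 \/ p4) — p5 is true.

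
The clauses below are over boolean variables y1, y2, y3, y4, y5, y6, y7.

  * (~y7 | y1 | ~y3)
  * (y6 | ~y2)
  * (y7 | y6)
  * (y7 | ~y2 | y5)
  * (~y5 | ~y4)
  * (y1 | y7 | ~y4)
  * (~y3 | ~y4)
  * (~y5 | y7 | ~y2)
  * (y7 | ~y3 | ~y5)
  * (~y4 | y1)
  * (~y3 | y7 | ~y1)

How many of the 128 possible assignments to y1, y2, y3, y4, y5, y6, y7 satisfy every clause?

Split on y7, then y1.
  y7=1, y1=1: 15 of the 32 assignments to (y2,y3,y4,y5,y6) work.
  y7=1, y1=0: y5 free; 3 ways for (y2,y3,y4,y6) × 2^1 = 6.
  y7=0, y1=1: remaining (y2,y3,y4,y5,y6) ∈ {(0,0,0,0,1); (0,0,0,1,1); (0,0,1,0,1)} — 3.
  y7=0, y1=0: remaining (y2,y3,y4,y5,y6) ∈ {(0,0,0,0,1); (0,0,0,1,1); (0,1,0,0,1)} — 3.
Total: 15 + 6 + 3 + 3 = 27.

27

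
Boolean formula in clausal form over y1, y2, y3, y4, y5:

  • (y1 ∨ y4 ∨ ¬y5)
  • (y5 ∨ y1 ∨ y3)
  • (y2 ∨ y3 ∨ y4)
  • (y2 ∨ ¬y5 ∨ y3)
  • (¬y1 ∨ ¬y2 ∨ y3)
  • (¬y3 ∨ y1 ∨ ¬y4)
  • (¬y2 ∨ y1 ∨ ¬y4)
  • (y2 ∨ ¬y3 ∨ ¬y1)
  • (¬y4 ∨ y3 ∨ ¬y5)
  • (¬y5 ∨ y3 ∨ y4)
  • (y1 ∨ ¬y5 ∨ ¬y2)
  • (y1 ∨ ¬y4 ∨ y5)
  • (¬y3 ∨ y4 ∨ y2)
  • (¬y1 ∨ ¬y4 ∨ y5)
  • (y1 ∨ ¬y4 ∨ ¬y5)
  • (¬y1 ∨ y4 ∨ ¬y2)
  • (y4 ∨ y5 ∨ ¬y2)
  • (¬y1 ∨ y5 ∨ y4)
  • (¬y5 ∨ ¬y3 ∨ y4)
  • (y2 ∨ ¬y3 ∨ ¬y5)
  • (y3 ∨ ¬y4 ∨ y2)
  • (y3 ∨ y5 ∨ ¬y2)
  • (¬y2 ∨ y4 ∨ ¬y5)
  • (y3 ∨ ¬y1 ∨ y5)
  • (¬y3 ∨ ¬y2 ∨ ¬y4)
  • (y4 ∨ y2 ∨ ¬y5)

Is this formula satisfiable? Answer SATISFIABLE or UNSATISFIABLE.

y4 = True:
  y3 = True:
    propagation gives y1=True, y2=True; an empty clause results — contradiction.
  y3 = False:
    propagation gives y5=False, y1=True; an empty clause results — contradiction.
y4 = False:
  y5 = True:
    propagation gives y1=True, y3=True; an empty clause results — contradiction.
  y5 = False:
    propagation gives y2=False, y3=True; an empty clause results — contradiction.
Every branch closes, so no satisfying assignment exists.

UNSATISFIABLE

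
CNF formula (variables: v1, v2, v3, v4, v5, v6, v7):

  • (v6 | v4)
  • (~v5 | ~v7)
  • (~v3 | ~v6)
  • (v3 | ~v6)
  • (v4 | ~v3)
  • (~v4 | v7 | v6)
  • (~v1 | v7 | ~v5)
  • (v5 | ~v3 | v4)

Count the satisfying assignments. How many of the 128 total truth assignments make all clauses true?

8

Satisfying assignments:
  v1=0 v2=0 v3=0 v4=1 v5=0 v6=0 v7=1
  v1=0 v2=0 v3=1 v4=1 v5=0 v6=0 v7=1
  v1=0 v2=1 v3=0 v4=1 v5=0 v6=0 v7=1
  v1=0 v2=1 v3=1 v4=1 v5=0 v6=0 v7=1
  v1=1 v2=0 v3=0 v4=1 v5=0 v6=0 v7=1
  v1=1 v2=0 v3=1 v4=1 v5=0 v6=0 v7=1
  v1=1 v2=1 v3=0 v4=1 v5=0 v6=0 v7=1
  v1=1 v2=1 v3=1 v4=1 v5=0 v6=0 v7=1
Count: 8.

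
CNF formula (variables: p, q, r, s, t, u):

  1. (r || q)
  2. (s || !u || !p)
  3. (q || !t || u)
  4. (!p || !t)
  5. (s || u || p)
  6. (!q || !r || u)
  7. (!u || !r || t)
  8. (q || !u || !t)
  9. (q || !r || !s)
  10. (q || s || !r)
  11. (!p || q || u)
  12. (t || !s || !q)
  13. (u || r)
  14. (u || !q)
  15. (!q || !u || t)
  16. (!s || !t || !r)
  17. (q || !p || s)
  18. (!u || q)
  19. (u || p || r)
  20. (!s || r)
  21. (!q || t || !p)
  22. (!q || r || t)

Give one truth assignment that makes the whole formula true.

Set p = False and propagate.
The remaining clauses are satisfied by q = True, r = False, s = False, t = True, u = True.
Check each clause:
  1. (r || q) — q is true.
  2. (!u || s || !p) — !p is true.
  3. (u || !t || q) — q is true.
  4. (!t || !p) — !p is true.
  5. (s || p || u) — u is true.
  6. (!r || u || !q) — !r is true.
  7. (t || !u || !r) — !r is true.
  8. (!u || q || !t) — q is true.
  9. (!s || !r || q) — q is true.
  10. (!r || s || q) — q is true.
  11. (u || !p || q) — q is true.
  12. (t || !s || !q) — !s is true.
  13. (u || r) — u is true.
  14. (u || !q) — u is true.
  15. (!q || t || !u) — t is true.
  16. (!s || !r || !t) — !s is true.
  17. (!p || s || q) — q is true.
  18. (q || !u) — q is true.
  19. (u || p || r) — u is true.
  20. (r || !s) — !s is true.
  21. (!q || t || !p) — t is true.
  22. (r || !q || t) — t is true.

p = F, q = T, r = F, s = F, t = T, u = T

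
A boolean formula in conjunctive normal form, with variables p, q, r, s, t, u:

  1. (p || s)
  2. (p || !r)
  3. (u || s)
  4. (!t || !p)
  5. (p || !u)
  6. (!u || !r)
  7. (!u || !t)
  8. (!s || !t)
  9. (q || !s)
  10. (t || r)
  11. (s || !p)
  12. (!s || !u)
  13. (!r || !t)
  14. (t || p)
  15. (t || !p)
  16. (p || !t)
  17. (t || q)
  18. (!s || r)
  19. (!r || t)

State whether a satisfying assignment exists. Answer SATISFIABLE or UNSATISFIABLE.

UNSATISFIABLE

t = True:
  propagation gives p=False; an empty clause results — contradiction.
t = False:
  propagation gives r=True; an empty clause results — contradiction.
Every branch closes, so no satisfying assignment exists.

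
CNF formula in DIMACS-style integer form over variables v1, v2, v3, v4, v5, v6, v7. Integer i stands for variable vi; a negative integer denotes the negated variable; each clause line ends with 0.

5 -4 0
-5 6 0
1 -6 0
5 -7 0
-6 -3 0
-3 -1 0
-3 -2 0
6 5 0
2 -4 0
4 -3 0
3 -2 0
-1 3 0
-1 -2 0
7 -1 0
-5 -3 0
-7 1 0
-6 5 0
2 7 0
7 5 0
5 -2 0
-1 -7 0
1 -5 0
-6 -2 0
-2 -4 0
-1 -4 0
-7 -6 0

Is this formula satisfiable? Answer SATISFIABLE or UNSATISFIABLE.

v1 = True:
  propagation gives v3=False; an empty clause results — contradiction.
v1 = False:
  propagation gives v6=False, v5=False; an empty clause results — contradiction.
Every branch closes, so no satisfying assignment exists.

UNSATISFIABLE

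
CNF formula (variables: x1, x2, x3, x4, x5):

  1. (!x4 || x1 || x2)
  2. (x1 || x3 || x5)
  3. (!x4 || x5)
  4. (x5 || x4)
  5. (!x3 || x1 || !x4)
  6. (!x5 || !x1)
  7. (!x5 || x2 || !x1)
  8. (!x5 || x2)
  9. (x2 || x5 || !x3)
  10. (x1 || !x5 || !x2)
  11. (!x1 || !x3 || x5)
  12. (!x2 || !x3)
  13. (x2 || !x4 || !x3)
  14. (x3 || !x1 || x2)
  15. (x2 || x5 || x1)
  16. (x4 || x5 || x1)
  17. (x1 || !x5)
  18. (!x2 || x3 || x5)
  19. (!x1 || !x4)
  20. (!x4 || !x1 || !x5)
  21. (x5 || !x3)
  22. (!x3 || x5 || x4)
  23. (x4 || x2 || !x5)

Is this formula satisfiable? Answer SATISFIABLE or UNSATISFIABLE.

UNSATISFIABLE

x5 = True:
  propagation gives x1=False; an empty clause results — contradiction.
x5 = False:
  propagation gives x4=False; an empty clause results — contradiction.
Every branch closes, so no satisfying assignment exists.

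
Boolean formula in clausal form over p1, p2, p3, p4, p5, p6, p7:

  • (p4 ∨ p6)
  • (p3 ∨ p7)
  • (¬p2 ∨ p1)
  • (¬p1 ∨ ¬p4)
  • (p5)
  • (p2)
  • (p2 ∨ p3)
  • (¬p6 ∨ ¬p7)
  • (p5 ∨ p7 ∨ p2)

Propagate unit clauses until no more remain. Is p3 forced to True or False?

(p5) stands alone — p5 = True.
(p2) is a unit clause: p2 = True.
In (p1 ∨ ¬p2), ¬p2 is now false; p1 must hold, so p1 = True.
In (¬p4 ∨ ¬p1), ¬p1 is now false; ¬p4 must hold, so p4 = False.
(p4 ∨ p6): since p4 = False, the clause reduces to (p6). p6 = True.
From (¬p7 ∨ ¬p6) and p6 = True: p7 = False.
(p3 ∨ p7) with p7 = False leaves only p3, so p3 = True.

True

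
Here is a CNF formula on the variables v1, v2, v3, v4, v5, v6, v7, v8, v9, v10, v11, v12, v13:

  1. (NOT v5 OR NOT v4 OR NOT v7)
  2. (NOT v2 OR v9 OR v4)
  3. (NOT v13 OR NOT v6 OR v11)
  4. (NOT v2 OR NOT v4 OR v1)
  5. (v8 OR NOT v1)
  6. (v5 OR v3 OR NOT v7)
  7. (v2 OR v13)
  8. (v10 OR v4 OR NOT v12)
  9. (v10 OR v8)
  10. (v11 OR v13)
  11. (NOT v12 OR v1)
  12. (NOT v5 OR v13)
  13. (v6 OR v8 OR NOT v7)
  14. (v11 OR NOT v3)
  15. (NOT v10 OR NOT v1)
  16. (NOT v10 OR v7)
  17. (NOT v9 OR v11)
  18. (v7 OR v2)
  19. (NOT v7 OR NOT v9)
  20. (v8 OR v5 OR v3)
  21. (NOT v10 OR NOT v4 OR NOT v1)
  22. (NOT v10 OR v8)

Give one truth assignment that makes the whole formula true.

v1 = T  v2 = T  v3 = T  v4 = F  v5 = F  v6 = F  v7 = F  v8 = T  v9 = T  v10 = F  v11 = T  v12 = F  v13 = F

v8 occurs only positively in the remaining clauses — set v8 = True.
Pure literal: v11 appears only positively; assign v11 = True.
Set v1 = True and propagate.
  then v10 is forced to False.
Set v2 = True and propagate.
For the remaining variables, v3 = True, v4 = False, v5 = False, v6 = False, v7 = False, v9 = True, v12 = False, v13 = False works.
Every clause has at least one true literal under this assignment.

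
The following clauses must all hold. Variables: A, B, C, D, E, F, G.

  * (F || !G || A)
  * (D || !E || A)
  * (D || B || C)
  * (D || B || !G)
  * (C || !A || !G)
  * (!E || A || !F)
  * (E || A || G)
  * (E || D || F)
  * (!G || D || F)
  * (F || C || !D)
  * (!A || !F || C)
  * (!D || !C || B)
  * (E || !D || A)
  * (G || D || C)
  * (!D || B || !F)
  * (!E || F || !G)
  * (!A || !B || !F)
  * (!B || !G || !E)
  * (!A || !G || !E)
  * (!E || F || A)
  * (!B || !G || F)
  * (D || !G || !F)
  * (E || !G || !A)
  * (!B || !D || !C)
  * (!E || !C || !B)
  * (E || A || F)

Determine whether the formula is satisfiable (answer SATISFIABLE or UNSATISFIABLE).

SATISFIABLE

Branch on A: take A = True.
Try B = False.
Set C = True and propagate.
  then D is forced to False.
  then G is forced to False.
For the remaining variables, E = True, F = True works.
Every clause has at least one true literal under this assignment.
So A = 1, B = 0, C = 1, D = 0, E = 1, F = 1, G = 0 is a satisfying assignment.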